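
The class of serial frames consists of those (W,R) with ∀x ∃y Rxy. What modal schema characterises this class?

□p → ◇p

A defining formula is □p → ◇p (the D axiom).
Suppose □p→◇p is valid. At any x set V(p)=W. Then □p at x, so ◇p at x, so x has a successor.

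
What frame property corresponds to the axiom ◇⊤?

◇⊤ holds at w iff w has a successor, so frame-validity of ◇⊤ is exactly seriality. Equivalently via □p → ◇p:
Suppose □p→◇p is valid. At any x set V(p)=W. Then □p at x, so ◇p at x, so x has a successor.

Seriality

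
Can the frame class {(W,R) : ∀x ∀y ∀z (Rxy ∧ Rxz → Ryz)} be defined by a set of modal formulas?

Yes — defined by ◇p → □◇p

The condition is the Euclidean property. A defining modal formula is ◇p → □◇p.
Suppose ◇p→□◇p is valid. Take Rxy, Rxz and set V(p)={y}. Then ◇p at x, so □◇p at x, so ◇p at z, so some w with Rzw has p; w=y, i.e. Rzy. By symmetry of the argument, Ryz.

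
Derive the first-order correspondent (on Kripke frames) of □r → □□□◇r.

This is a Sahlqvist (Geach-type) schema ◇^0□^1r → □^3◇^1r.
First-order correspondent: ∀x ∀z (xR³z → ∃w (xRw ∧ zRw)).

∀x ∀z (xR³z → ∃w (xRw ∧ zRw))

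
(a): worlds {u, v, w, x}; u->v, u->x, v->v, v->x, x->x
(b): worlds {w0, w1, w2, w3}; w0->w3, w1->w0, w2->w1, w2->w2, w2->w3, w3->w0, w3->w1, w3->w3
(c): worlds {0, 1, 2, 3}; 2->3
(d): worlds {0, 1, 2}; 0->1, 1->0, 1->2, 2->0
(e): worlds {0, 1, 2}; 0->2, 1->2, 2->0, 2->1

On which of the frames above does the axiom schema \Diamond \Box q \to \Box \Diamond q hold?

(a), (e)

This is the axiom for convergence; its first-order frame correspondent is \forall x \forall y \forall z (Rxy \wedge Rxz \to \exists w (Ryw \wedge Rzw)).
(a): ✓.
(b): fails — Rw2w2 and Rw2w1 but w2 and w1 have no common successor.
(c): fails — R23 and R23 but 3 and 3 have no common successor.
(d): fails — R12 and R10 but 2 and 0 have no common successor.
(e): ✓.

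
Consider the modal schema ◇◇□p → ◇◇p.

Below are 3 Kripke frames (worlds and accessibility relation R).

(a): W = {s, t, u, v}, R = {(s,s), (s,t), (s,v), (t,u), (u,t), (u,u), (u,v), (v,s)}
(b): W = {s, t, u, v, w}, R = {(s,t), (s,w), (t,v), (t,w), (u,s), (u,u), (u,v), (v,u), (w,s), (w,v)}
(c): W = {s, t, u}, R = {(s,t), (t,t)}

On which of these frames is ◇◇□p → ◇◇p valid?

The schema corresponds to a generalized confluence (Geach) condition: ∀x ∀y (xR²y → ∃w (yRw ∧ xR²w)).
(a): fails — tR²v but no w with vRw and tR²w.
(b): fails — sR²v but no w* with vRw* and sR²w*.
(c): holds.
Valid on: (c).

(c)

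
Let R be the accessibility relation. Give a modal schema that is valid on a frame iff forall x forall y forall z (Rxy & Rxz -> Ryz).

◇s → □◇s

This is the Euclidean property; the standard corresponding axiom is 5: ◇s → □◇s.
Suppose ◇s→□◇s is valid. Take Rxy, Rxz and set V(s)={y}. Then ◇s at x, so □◇s at x, so ◇s at z, so some w with Rzw has s; w=y, i.e. Rzy. By symmetry of the argument, Ryz.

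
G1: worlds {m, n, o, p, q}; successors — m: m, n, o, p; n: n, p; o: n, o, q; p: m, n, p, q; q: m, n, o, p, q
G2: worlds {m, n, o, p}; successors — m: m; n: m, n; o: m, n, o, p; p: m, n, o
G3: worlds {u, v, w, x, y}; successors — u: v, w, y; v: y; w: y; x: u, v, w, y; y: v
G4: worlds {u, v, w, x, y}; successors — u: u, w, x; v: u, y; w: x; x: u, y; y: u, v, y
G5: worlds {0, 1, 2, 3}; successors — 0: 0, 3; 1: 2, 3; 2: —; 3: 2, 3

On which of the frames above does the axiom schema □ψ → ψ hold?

This is the axiom for reflexivity; its first-order frame correspondent is ∀x Rxx.
G1: ✓.
G2: fails — world p does not see itself.
G3: fails — world u does not see itself.
G4: fails — world v does not see itself.
G5: fails — world 1 does not see itself.

G1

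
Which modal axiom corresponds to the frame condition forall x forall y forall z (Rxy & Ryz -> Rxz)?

□ψ → □□ψ

The condition is transitivity. The 4 schema □ψ → □□ψ defines it.
Suppose □ψ→□□ψ is valid. Take Rxy, Ryz and set V(ψ)={w : Rxw}. Then □ψ at x, so □□ψ at x, so □ψ at y, so ψ at z, i.e. Rxz.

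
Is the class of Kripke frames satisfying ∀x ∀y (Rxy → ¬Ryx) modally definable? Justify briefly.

Not modally definable

Any modally definable frame class is closed under surjective bounded morphisms.
The 4-cycle (worlds 0,1,2,3 with 0→1→2→3→0) is asymmetric. Mapping every world to a single reflexive point • is a surjective bounded morphism, and the reflexive point is not asymmetric (R•• but asymmetry requires ¬R••).
So the class is not modally definable.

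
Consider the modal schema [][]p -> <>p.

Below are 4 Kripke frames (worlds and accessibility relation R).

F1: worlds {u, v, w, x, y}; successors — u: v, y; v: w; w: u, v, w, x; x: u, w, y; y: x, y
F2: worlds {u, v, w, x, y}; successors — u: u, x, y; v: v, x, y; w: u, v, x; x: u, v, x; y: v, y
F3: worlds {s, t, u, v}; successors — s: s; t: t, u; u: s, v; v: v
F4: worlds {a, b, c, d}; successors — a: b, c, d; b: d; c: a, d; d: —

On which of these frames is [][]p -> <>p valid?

Frame correspondent (Sahlqvist): forall x exists w (x R^2 w & xRw) — i.e. a generalized confluence (Geach) condition.
F1: satisfies the condition.
F2: satisfies the condition.
F3: satisfies the condition.
F4: fails — at b but no w with bR²w and bRw.

F1, F2, F3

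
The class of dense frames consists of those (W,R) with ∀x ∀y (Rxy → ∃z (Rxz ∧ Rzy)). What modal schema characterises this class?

This is density; the standard corresponding axiom is C4: □□r → □r.

□□r → □r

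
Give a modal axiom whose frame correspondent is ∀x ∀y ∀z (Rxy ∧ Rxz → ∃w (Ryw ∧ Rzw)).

The condition is convergence. The .2 schema ◇□p → □◇p defines it.
Suppose ◇□p→□◇p is valid. Take Rxy, Rxz and set V(p)={w : Ryw}. Then □p at y so ◇□p at x, so □◇p at x, so ◇p at z, giving w with Rzw and Ryw.

◇□p → □◇p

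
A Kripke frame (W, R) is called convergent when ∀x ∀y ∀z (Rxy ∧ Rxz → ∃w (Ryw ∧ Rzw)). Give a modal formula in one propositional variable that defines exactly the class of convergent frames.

This is convergence; the standard corresponding axiom is .2: ◇□ψ → □◇ψ.

◇□ψ → □◇ψ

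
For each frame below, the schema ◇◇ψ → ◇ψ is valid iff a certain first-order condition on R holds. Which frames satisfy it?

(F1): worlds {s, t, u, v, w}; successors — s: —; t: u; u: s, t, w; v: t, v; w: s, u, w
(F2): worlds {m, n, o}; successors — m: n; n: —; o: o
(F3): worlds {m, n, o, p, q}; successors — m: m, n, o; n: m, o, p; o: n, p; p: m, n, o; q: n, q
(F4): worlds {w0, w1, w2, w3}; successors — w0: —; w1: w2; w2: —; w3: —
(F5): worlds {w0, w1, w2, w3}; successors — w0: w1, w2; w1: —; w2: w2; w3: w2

The schema corresponds to transitivity: ∀x ∀y ∀z (Rxy ∧ Ryz → Rxz).
(F1): fails — Ruw and Rwu but not Ruu.
(F2): condition met.
(F3): fails — Ron and Rno but not Roo.
(F4): condition met.
(F5): condition met.
Valid on: (F2), (F4), (F5).

(F2), (F4), (F5)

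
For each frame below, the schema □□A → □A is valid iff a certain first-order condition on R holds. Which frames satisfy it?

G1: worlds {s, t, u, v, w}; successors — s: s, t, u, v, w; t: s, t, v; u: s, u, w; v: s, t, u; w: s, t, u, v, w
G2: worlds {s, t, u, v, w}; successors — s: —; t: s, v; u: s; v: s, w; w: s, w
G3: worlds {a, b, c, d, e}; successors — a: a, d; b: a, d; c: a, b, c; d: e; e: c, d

G1

The schema corresponds to density: ∀x ∀y (Rxy → ∃z (Rxz ∧ Rzy)).
G1: satisfies the condition.
G2: fails — Rtv but no z with Rtz and Rzv.
G3: fails — Red but no z with Rez and Rzd.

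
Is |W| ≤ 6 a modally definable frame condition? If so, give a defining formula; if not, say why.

Not modally definable

Any modally definable frame class is closed under disjoint unions.
Any modal formula valid on each of 7 disjoint one-world frames is valid on their disjoint union (validity is preserved under disjoint unions). Each one-world frame has |W|=1≤6, but the union has |W|=7.
Hence having at most 6 worlds is not modally definable.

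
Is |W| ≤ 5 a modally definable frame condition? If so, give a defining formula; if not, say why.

Not definable by any modal formula

If a class were modally definable it would be closed under disjoint unions (Goldblatt–Thomason).
Any modal formula valid on each of 6 disjoint one-world frames is valid on their disjoint union (validity is preserved under disjoint unions). Each one-world frame has |W|=1≤5, but the union has |W|=6.
Hence having at most 5 worlds is not modally definable.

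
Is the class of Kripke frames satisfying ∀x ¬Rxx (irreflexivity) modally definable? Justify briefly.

No — not modally definable

If a class were modally definable it would be closed under surjective bounded morphisms (Goldblatt–Thomason).
The 2-cycle (worlds w0,w1 with w0→w1→w0) is irreflexive, and the map sending every world to a single reflexive point • is a surjective bounded morphism (forth: every edge maps to (•,•); back: every world has a successor). So any modal formula valid on the 2-cycle is also valid on the reflexive point, which is not irreflexive.
Hence irreflexivity is not modally definable.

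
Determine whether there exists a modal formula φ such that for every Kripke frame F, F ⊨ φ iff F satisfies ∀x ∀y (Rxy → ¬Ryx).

Any modally definable frame class is closed under surjective bounded morphisms.
The 4-cycle (worlds s,t,u,v with s→t→u→v→s) is asymmetric. Mapping every world to a single reflexive point • is a surjective bounded morphism, and the reflexive point is not asymmetric (R•• but asymmetry requires ¬R••).
So no modal formula (or set of formulas) defines exactly the asymmetric frames.

No — not modally definable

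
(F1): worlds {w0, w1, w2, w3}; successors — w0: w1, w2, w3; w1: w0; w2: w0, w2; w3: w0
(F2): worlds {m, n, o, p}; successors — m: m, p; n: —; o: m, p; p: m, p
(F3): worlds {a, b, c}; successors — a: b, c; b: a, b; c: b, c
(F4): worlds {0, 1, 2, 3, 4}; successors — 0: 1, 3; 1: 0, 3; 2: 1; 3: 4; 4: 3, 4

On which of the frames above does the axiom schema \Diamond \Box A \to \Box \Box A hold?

Frame correspondent (Sahlqvist): \forall x \forall y \forall z ((xRy \wedge x R^2 z) \to \exists w (yRw \wedge z = w)) — i.e. a generalized confluence (Geach) condition.
(F1): fails — w0Rw1, w0R²w2 but no w with w1Rw and w2=w.
(F2): satisfies the condition.
(F3): fails — aRb, aR²c but no w with bRw and c=w.
(F4): fails — 0R1, 0R²4 but no w with 1Rw and 4=w.
Valid on: (F2).

(F2)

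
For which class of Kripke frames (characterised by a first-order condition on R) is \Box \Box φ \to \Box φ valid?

Density

Suppose □□φ→□φ is valid. Take Rxy and set V(φ)={w : xR²w}. Then □□φ at x, so □φ at x, so φ at y, i.e. ∃z(Rxz∧Rzy).
Conversely, on a frame with density the schema holds at every world under every valuation.
Frame condition: \forall x \forall y (Rxy \to \exists z (Rxz \wedge Rzy)).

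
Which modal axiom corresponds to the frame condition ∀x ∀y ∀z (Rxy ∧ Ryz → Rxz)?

The condition is transitivity. The 4 schema □r → □□r defines it.
Suppose □r→□□r is valid. Take Rxy, Ryz and set V(r)={w : Rxw}. Then □r at x, so □□r at x, so □r at y, so r at z, i.e. Rxz.

□r → □□r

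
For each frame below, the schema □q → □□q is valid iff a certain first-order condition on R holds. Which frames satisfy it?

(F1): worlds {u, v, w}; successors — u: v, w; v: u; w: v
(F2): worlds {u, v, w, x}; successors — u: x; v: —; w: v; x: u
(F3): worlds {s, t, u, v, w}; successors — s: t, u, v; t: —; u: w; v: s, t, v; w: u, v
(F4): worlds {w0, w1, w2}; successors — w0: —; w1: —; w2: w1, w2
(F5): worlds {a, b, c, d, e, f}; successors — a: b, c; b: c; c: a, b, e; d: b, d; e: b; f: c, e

This is the axiom for transitivity; its first-order frame correspondent is ∀x ∀y ∀z (Rxy ∧ Ryz → Rxz).
(F1): fails — Ruv and Rvu but not Ruu.
(F2): fails — Rxu and Rux but not Rxx.
(F3): fails — Ruw and Rwu but not Ruu.
(F4): satisfies the condition.
(F5): fails — Rbc and Rcb but not Rbb.
Valid on: (F4).

(F4)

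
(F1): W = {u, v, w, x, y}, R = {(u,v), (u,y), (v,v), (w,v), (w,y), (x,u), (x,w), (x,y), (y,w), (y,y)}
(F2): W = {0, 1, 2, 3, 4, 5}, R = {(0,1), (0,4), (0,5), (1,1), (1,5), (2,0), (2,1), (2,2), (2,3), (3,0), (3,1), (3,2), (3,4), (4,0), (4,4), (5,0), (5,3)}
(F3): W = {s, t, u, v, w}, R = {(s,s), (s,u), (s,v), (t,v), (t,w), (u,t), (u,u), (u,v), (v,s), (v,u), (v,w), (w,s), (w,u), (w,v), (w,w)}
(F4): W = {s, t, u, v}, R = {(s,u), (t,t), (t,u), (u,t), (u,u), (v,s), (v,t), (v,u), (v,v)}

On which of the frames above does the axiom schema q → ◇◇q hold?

(F2)

Frame correspondent (Sahlqvist): ∀x ∃w (x = w ∧ xR²w) — i.e. a generalized confluence (Geach) condition.
(F1): fails — at u but no t with u=t and uR²t.
(F2): condition met.
(F3): fails — at t but no w* with t=w* and tR²w*.
(F4): fails — at s but no w with s=w and sR²w.
Valid on: (F2).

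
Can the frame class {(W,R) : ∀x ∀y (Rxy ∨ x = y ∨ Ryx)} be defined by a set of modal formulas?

Any modally definable frame class is closed under disjoint unions.
Take 2 disjoint single-world reflexive frames: each is trivially connected, but their disjoint union has 2 worlds with no edge between distinct components, so it is not connected.
So no modal formula (or set of formulas) defines exactly the connected frames.

No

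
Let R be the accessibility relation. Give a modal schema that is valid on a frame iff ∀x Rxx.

The condition is reflexivity. The T schema □q → q defines it.
Suppose □q→q is valid. At any x set V(q)={w : Rxw}. Then □q holds at x, so q holds at x, i.e. Rxx.

□q → q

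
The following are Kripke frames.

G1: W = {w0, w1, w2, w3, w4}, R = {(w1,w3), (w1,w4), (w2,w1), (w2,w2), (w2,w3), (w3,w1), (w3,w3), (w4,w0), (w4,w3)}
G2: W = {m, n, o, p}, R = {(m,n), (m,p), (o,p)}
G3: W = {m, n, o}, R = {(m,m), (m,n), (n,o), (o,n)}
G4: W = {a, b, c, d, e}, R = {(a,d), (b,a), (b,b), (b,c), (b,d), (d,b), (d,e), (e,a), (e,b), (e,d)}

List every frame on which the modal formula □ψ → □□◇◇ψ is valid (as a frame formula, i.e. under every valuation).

G2

This is the axiom for a generalized confluence (Geach) condition; its first-order frame correspondent is ∀x ∀z (xR²z → ∃w (xRw ∧ zR²w)).
G1: fails — w1R²w0 but no w with w1Rw and w0R²w.
G2: ✓.
G3: fails — mR²o but no w with mRw and oR²w.
G4: fails — bR²c but no w with bRw and cR²w.
Valid on: G2.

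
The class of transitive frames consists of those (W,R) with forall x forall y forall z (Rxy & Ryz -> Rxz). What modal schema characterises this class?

□q → □□q

A defining formula is □q → □□q (the 4 axiom).
Suppose □q→□□q is valid. Take Rxy, Ryz and set V(q)={w : Rxw}. Then □q at x, so □□q at x, so □q at y, so q at z, i.e. Rxz.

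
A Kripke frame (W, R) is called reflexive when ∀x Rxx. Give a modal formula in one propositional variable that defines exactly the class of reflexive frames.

A defining formula is □s → s (the T axiom).

□s → s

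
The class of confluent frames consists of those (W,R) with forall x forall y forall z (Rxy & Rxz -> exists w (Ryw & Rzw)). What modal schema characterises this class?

The condition is convergence. The .2 schema ◇□s → □◇s defines it.
Suppose ◇□s→□◇s is valid. Take Rxy, Rxz and set V(s)={w : Ryw}. Then □s at y so ◇□s at x, so □◇s at x, so ◇s at z, giving w with Rzw and Ryw.

◇□s → □◇s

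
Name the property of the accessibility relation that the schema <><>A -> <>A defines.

transitivity: forall x forall y forall z (Rxy & Ryz -> Rxz)

This is a form of the 4 axiom.
Its frame correspondent is transitivity — forall x forall y forall z (Rxy & Ryz -> Rxz).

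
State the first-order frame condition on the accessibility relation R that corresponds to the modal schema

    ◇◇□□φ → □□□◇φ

∀x ∀y ∀z ((xR²y ∧ xR³z) → ∃w (yR²w ∧ zRw))

This is a Sahlqvist (Geach-type) schema ◇^2□^2φ → □^3◇^1φ.
Minimal-valuation argument: fix x; take any y with xR^2y and any z with xR^3z. Set V(φ) to the set of worlds R-reachable from y in exactly 2 steps. Then □^2φ holds at y, so the antecedent holds at x; validity forces ◇^1φ at z, giving a w with zR^1w and yR^2w.
First-order correspondent: ∀x ∀y ∀z ((xR²y ∧ xR³z) → ∃w (yR²w ∧ zRw)).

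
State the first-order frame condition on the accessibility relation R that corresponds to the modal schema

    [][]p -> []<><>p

forall x forall z (xRz -> exists w (x R^2 w & z R^2 w))

This is a Sahlqvist (Geach-type) schema ◇^0□^2p → □^1◇^2p.
Minimal-valuation argument: fix x; take any y with xR^0y and any z with xR^1z. Set V(p) to the set of worlds R-reachable from y in exactly 2 steps. Then □^2p holds at y, so the antecedent holds at x; validity forces ◇^2p at z, giving a w with zR^2w and yR^2w.
First-order correspondent: forall x forall z (xRz -> exists w (x R^2 w & z R^2 w)).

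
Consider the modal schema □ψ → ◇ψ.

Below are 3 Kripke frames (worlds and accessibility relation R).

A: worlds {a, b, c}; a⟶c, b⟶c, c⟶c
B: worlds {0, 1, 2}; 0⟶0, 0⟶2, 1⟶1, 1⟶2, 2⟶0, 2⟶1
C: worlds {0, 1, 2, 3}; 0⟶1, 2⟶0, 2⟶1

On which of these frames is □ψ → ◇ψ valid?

A, B

The schema corresponds to seriality: ∀x ∃y Rxy.
A: condition met.
B: condition met.
C: fails — world 1 has no successor.
Valid on: A, B.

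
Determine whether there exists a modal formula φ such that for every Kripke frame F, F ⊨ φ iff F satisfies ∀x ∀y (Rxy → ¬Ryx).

Any modally definable frame class is closed under surjective bounded morphisms.
The 5-cycle (worlds a,b,c,d,e with a→b→c→d→e→a) is asymmetric. Mapping every world to a single reflexive point • is a surjective bounded morphism, and the reflexive point is not asymmetric (R•• but asymmetry requires ¬R••).
So no modal formula (or set of formulas) defines exactly the asymmetric frames.

No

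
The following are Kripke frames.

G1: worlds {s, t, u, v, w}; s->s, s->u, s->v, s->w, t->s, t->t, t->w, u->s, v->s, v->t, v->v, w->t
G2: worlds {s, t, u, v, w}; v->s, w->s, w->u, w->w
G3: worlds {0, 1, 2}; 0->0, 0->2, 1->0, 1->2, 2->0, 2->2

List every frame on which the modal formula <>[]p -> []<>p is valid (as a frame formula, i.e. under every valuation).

Frame correspondent (Sahlqvist): forall x forall y forall z (Rxy & Rxz -> exists w (Ryw & Rzw)) — i.e. convergence.
G1: fails — Rsw and Rsu but w and u have no common successor.
G2: fails — Rvs and Rvs but s and s have no common successor.
G3: condition met.

G3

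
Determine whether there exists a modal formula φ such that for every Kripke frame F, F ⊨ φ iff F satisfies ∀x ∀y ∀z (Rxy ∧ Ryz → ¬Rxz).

Not modally definable

Any modally definable frame class is closed under surjective bounded morphisms.
The 5-cycle (worlds s,t,u,v,w with s→t→u→v→w→s) is intransitive. Mapping every world to a single reflexive point • is a surjective bounded morphism; the reflexive point is not intransitive (R••∧R•• but R••).
So the class is not modally definable.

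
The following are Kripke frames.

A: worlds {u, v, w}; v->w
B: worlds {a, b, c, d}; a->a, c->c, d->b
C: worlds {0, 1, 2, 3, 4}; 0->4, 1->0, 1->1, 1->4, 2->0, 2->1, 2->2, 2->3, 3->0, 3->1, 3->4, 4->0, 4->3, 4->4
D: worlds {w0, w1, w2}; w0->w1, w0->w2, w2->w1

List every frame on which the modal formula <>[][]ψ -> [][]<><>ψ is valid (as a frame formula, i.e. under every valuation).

A, B, C

The schema corresponds to a generalized confluence (Geach) condition: forall x forall y forall z ((xRy & x R^2 z) -> exists w (y R^2 w & z R^2 w)).
A: holds.
B: holds.
C: holds.
D: fails — w0Rw1, w0R²w1 but no w with w1R²w and w1R²w.
Valid on: A, B, C.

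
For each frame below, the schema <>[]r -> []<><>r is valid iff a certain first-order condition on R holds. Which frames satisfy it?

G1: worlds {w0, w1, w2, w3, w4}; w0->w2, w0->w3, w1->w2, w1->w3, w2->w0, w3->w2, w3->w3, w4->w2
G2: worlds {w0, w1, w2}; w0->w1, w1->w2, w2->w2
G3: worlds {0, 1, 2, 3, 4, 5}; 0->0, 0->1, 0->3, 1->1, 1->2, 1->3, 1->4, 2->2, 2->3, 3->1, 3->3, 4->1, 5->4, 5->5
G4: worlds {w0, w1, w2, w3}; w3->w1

G2, G3

The schema corresponds to a generalized confluence (Geach) condition: forall x forall y forall z ((xRy & xRz) -> exists w (yRw & z R^2 w)).
G1: fails — w0Rw2, w0Rw2 but no w with w2Rw and w2R²w.
G2: satisfies the condition.
G3: satisfies the condition.
G4: fails — w3Rw1, w3Rw1 but no w with w1Rw and w1R²w.
Valid on: G2, G3.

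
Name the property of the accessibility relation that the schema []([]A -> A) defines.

shift-reflexivity

Suppose □(□A→A) is valid. Take Rxy and set V(A)={w : Ryw}. Then at y, □A holds; since □(□A→A) at x, □A→A at y, so A at y, i.e. Ryy.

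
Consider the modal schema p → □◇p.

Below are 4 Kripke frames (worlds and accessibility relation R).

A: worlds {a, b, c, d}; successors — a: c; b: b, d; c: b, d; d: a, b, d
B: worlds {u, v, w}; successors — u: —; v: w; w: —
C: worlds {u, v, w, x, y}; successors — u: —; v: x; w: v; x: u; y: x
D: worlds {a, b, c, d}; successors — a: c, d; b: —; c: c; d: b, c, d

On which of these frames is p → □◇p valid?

none

This is the axiom for symmetry; its first-order frame correspondent is ∀x ∀y (Rxy → Ryx).
A: fails — Rcd but not Rdc.
B: fails — Rvw but not Rwv.
C: fails — Rxu but not Rux.
D: fails — Rdc but not Rcd.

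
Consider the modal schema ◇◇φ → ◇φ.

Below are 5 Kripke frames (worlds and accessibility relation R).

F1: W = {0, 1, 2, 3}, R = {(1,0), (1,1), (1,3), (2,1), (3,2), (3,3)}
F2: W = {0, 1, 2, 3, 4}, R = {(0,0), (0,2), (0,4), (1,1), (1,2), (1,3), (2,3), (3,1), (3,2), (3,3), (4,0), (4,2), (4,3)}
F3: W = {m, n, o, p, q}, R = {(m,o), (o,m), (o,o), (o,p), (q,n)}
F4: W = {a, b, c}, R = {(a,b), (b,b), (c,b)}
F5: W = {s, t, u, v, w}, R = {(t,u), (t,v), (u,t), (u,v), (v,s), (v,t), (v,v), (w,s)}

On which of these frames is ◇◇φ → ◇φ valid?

This is the axiom for transitivity; its first-order frame correspondent is ∀x ∀y ∀z (Rxy ∧ Ryz → Rxz).
F1: fails — R32 and R21 but not R31.
F2: fails — R02 and R23 but not R03.
F3: fails — Rmo and Rom but not Rmm.
F4: ✓.
F5: fails — Ruv and Rvs but not Rus.

F4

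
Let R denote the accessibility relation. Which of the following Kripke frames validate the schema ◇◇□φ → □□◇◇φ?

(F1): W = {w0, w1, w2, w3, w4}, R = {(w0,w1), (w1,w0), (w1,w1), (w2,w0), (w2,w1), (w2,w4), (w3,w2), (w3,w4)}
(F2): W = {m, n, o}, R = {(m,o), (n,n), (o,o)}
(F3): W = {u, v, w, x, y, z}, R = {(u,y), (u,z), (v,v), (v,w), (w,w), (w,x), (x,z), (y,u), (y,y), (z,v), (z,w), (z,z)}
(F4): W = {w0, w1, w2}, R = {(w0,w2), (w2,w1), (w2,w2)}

This is the axiom for a generalized confluence (Geach) condition; its first-order frame correspondent is ∀x ∀y ∀z ((xR²y ∧ xR²z) → ∃w (yRw ∧ zR²w)).
(F1): fails — w3R²w0, w3R²w4 but no w with w0Rw and w4R²w.
(F2): condition met.
(F3): fails — uR²u, uR²v but no t with uRt and vR²t.
(F4): fails — w0R²w1, w0R²w1 but no w with w1Rw and w1R²w.
Valid on: (F2).

(F2)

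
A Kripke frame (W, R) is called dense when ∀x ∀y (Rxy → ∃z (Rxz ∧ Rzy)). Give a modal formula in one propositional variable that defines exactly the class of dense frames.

□□s → □s

The condition is density. The C4 schema □□s → □s defines it.
Suppose □□s→□s is valid. Take Rxy and set V(s)={w : xR²w}. Then □□s at x, so □s at x, so s at y, i.e. ∃z(Rxz∧Rzy).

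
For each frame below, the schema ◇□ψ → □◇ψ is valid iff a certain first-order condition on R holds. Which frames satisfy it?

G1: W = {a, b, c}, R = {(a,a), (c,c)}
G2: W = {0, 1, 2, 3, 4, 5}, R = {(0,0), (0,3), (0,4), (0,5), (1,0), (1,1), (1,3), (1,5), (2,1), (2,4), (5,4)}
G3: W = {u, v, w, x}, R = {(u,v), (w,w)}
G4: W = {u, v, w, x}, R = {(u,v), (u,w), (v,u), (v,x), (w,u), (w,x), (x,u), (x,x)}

The schema corresponds to convergence: ∀x ∀y ∀z (Rxy ∧ Rxz → ∃w (Ryw ∧ Rzw)).
G1: ✓.
G2: fails — R00 and R04 but 0 and 4 have no common successor.
G3: fails — Ruv and Ruv but v and v have no common successor.
G4: fails — Rvu and Rvx but u and x have no common successor.
Valid on: G1.

G1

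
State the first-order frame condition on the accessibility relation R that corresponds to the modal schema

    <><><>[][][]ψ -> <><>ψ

This is a Sahlqvist (Geach-type) schema ◇^3□^3ψ → □^0◇^2ψ.
Minimal-valuation argument: fix x; take any y with xR^3y and any z with xR^0z. Set V(ψ) to the set of worlds R-reachable from y in exactly 3 steps. Then □^3ψ holds at y, so the antecedent holds at x; validity forces ◇^2ψ at z, giving a w with zR^2w and yR^3w.
First-order correspondent: forall x forall y (x R^3 y -> exists w (y R^3 w & x R^2 w)).

forall x forall y (x R^3 y -> exists w (y R^3 w & x R^2 w))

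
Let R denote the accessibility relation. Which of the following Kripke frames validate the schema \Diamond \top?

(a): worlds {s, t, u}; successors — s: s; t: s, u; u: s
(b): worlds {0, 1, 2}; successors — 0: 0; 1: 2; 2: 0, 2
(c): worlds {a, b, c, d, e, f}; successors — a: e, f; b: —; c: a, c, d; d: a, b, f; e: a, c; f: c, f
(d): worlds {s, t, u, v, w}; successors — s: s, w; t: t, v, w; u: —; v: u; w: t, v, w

This is the axiom for seriality; its first-order frame correspondent is \forall x \exists y Rxy.
(a): ✓.
(b): ✓.
(c): fails — world b has no successor.
(d): fails — world u has no successor.

(a), (b)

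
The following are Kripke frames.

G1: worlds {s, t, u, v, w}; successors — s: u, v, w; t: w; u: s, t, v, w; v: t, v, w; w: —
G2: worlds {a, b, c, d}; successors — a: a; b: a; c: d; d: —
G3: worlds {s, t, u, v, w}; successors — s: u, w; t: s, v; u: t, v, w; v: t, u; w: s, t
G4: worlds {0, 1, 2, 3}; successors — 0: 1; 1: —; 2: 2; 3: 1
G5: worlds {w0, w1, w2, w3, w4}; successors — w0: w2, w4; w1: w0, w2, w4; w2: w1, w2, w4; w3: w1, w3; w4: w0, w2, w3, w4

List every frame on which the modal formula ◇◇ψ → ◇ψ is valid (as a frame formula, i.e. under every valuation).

The schema corresponds to transitivity: ∀x ∀y ∀z (Rxy ∧ Ryz → Rxz).
G1: fails — Rus and Rsu but not Ruu.
G2: satisfies the condition.
G3: fails — Ruv and Rvu but not Ruu.
G4: satisfies the condition.
G5: fails — Rw1w2 and Rw2w1 but not Rw1w1.

G2, G4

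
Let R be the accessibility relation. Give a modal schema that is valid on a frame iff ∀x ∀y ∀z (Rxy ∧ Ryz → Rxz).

□s → □□s

This is transitivity; the standard corresponding axiom is 4: □s → □□s.
Suppose □s→□□s is valid. Take Rxy, Ryz and set V(s)={w : Rxw}. Then □s at x, so □□s at x, so □s at y, so s at z, i.e. Rxz.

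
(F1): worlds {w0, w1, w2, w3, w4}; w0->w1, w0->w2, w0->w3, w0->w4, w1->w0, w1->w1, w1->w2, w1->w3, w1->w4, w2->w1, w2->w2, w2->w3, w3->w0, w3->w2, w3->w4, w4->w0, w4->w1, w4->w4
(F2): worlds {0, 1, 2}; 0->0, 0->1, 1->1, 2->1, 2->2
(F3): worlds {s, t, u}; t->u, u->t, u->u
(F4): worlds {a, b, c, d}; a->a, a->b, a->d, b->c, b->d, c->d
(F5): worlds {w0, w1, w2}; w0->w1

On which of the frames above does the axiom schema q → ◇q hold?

The schema corresponds to reflexivity: ∀x Rxx.
(F1): fails — world w0 does not see itself.
(F2): ✓.
(F3): fails — world s does not see itself.
(F4): fails — world b does not see itself.
(F5): fails — world w0 does not see itself.
Valid on: (F2).

(F2)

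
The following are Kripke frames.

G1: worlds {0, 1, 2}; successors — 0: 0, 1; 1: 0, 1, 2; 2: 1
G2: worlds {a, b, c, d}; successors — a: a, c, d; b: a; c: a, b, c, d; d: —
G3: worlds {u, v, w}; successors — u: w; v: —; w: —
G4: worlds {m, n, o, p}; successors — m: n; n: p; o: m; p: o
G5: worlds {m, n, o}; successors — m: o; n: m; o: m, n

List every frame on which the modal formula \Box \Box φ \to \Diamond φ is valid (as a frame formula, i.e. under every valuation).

Frame correspondent (Sahlqvist): \forall x \exists w (x R^2 w \wedge xRw) — i.e. a generalized confluence (Geach) condition.
G1: holds.
G2: fails — at d but no w with dR²w and dRw.
G3: fails — at u but no t with uR²t and uRt.
G4: fails — at m but no w with mR²w and mRw.
G5: fails — at m but no w with mR²w and mRw.

G1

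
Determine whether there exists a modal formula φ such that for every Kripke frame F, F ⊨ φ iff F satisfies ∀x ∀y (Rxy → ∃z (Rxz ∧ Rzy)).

Yes, by □□q → □q

This is a Sahlqvist condition; the C4 axiom □□q → □q defines it.
Suppose □□q→□q is valid. Take Rxy and set V(q)={w : xR²w}. Then □□q at x, so □q at x, so q at y, i.e. ∃z(Rxz∧Rzy).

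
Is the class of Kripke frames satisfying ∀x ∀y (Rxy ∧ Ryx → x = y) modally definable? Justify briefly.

Any modally definable frame class is closed under surjective bounded morphisms.
The 8-cycle (worlds s,t,u,v,w,x,y,z with s→t→u→v→w→x→y→z→s) is antisymmetric. Sending even-indexed worlds to • and odd-indexed worlds to ∘ is a surjective bounded morphism onto the two-world frame with •↔∘, which is not antisymmetric.
So the class is not modally definable.

No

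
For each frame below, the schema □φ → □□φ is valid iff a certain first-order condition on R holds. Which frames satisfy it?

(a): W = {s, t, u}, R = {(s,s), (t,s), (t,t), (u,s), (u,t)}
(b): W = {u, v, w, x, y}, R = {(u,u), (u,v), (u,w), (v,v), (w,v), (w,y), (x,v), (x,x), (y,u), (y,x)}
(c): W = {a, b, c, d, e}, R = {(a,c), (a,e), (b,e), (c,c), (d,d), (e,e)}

Frame correspondent (Sahlqvist): ∀x ∀y ∀z (Rxy ∧ Ryz → Rxz) — i.e. transitivity.
(a): satisfies the condition.
(b): fails — Ryx and Rxv but not Ryv.
(c): satisfies the condition.
Valid on: (a), (c).

(a), (c)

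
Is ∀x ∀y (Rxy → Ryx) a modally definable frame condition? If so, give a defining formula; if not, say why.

The condition is symmetry. A defining modal formula is r → □◇r.

Yes, by r → □◇r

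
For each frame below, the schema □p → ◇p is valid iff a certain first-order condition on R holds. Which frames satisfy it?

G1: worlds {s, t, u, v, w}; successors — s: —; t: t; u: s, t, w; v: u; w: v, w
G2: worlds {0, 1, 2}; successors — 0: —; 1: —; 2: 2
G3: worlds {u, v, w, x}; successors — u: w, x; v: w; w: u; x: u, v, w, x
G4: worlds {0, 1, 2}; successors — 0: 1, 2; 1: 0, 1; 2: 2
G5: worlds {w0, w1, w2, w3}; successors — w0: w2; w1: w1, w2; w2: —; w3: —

This is the axiom for seriality; its first-order frame correspondent is ∀x ∃y Rxy.
G1: fails — world s has no successor.
G2: fails — world 0 has no successor.
G3: condition met.
G4: condition met.
G5: fails — world w2 has no successor.

G3, G4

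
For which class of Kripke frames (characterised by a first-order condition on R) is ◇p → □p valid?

This is the CD axiom.
Its frame correspondent is partial functionality — ∀x ∀y ∀z (Rxy ∧ Rxz → y = z).

partial functionality: ∀x ∀y ∀z (Rxy ∧ Rxz → y = z)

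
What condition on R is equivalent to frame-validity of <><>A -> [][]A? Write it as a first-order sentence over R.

This is a Sahlqvist (Geach-type) schema ◇^2□^0A → □^2◇^0A.
First-order correspondent: forall x forall y forall z ((x R^2 y & x R^2 z) -> exists w (y = w & z = w)).

forall x forall y forall z ((x R^2 y & x R^2 z) -> exists w (y = w & z = w))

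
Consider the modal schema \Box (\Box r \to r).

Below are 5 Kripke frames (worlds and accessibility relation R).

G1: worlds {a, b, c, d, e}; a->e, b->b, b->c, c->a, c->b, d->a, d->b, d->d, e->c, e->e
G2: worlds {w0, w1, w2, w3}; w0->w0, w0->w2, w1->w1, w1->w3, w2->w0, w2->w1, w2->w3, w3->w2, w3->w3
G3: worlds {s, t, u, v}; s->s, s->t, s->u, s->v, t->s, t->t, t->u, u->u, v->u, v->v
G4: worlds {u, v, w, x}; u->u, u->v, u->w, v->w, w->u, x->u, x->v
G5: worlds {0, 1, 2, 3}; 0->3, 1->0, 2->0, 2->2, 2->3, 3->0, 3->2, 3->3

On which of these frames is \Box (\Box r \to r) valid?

G3

This is the axiom for shift-reflexivity; its first-order frame correspondent is \forall x \forall y (Rxy \to Ryy).
G1: fails — Rbc but not Rcc.
G2: fails — Rw3w2 but not Rw2w2.
G3: ✓.
G4: fails — Ruv but not Rvv.
G5: fails — R10 but not R00.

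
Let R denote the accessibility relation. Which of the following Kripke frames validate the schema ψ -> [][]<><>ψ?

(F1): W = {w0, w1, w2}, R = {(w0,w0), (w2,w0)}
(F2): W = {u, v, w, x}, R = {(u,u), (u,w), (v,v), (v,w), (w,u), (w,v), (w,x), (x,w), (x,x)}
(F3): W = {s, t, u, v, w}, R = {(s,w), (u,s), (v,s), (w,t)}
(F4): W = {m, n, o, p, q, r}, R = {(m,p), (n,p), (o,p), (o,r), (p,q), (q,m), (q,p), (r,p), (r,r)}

The schema corresponds to a generalized confluence (Geach) condition: forall x forall z (x R^2 z -> exists w (x = w & z R^2 w)).
(F1): fails — w2R²w0 but no w with w2=w and w0R²w.
(F2): holds.
(F3): fails — sR²t but no w* with s=w* and tR²w*.
(F4): fails — mR²q but no w with m=w and qR²w.

(F2)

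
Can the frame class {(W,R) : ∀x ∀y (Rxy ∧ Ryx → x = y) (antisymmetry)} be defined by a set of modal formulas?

If a class were modally definable it would be closed under surjective bounded morphisms (Goldblatt–Thomason).
The 4-cycle (worlds a,b,c,d with a→b→c→d→a) is antisymmetric. Sending even-indexed worlds to • and odd-indexed worlds to ∘ is a surjective bounded morphism onto the two-world frame with •↔∘, which is not antisymmetric.
So the class is not modally definable.

No — not modally definable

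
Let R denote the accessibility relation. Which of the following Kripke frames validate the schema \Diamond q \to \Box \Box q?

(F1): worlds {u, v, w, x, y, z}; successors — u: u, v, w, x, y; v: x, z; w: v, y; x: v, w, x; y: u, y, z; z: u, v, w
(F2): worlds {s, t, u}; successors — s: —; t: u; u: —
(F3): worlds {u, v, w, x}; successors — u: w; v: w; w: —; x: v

Frame correspondent (Sahlqvist): \forall x \forall y \forall z ((xRy \wedge x R^2 z) \to \exists w (y = w \wedge z = w)) — i.e. a generalized confluence (Geach) condition.
(F1): fails — uRu, uR²v but u ≠ v.
(F2): satisfies the condition.
(F3): fails — xRv, xR²w but v ≠ w.
Valid on: (F2).

(F2)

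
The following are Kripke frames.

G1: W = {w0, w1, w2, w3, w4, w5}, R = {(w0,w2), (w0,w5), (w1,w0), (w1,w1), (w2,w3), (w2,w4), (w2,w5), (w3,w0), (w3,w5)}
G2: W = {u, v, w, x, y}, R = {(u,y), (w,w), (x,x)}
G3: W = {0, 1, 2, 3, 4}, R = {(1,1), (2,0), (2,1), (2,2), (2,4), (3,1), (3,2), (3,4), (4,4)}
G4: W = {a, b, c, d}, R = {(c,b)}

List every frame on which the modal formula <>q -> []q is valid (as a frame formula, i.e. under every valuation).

Frame correspondent (Sahlqvist): forall x forall y forall z (Rxy & Rxz -> y = z) — i.e. partial functionality.
G1: fails — w0 sees both w2 and w5.
G2: condition met.
G3: fails — 2 sees both 0 and 1.
G4: condition met.
Valid on: G2, G4.

G2, G4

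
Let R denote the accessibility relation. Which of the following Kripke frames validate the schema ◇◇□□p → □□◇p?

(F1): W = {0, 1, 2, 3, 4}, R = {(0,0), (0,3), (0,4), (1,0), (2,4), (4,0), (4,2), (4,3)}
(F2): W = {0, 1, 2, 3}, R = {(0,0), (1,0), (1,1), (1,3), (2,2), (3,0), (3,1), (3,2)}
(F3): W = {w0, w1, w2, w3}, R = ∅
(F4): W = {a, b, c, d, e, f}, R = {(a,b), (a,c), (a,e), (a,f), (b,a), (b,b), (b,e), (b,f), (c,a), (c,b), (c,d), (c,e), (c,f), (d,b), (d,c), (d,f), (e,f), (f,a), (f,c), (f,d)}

(F3)

The schema corresponds to a generalized confluence (Geach) condition: ∀x ∀y ∀z ((xR²y ∧ xR²z) → ∃w (yR²w ∧ zRw)).
(F1): fails — 0R²0, 0R²3 but no w with 0R²w and 3Rw.
(F2): fails — 1R²0, 1R²2 but no w with 0R²w and 2Rw.
(F3): ✓.
(F4): fails — aR²e, aR²e but no w with eR²w and eRw.
Valid on: (F3).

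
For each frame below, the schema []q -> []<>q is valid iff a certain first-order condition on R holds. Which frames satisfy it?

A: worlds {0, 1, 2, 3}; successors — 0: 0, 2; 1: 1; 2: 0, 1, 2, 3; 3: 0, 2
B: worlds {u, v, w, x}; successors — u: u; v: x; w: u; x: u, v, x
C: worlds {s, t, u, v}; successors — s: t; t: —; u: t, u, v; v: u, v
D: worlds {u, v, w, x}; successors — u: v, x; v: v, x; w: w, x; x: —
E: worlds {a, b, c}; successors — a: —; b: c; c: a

Frame correspondent (Sahlqvist): forall x forall z (xRz -> exists w (xRw & zRw)) — i.e. a generalized confluence (Geach) condition.
A: holds.
B: holds.
C: fails — sRt but no w with sRw and tRw.
D: fails — uRx but no t with uRt and xRt.
E: fails — bRc but no w with bRw and cRw.
Valid on: A, B.

A, B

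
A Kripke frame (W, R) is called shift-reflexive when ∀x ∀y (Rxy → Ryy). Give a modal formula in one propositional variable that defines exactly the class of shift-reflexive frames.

□(□q → q)

A defining formula is □(□q → q) (the T□ axiom).
Suppose □(□q→q) is valid. Take Rxy and set V(q)={w : Ryw}. Then at y, □q holds; since □(□q→q) at x, □q→q at y, so q at y, i.e. Ryy.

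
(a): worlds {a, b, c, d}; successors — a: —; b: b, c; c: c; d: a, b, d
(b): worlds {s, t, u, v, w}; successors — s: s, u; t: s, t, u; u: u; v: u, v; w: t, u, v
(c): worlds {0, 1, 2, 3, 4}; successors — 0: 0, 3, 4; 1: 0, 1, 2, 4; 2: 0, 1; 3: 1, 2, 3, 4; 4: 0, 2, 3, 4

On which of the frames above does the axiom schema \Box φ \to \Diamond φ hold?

Frame correspondent (Sahlqvist): \forall x \exists y Rxy — i.e. seriality.
(a): fails — world a has no successor.
(b): ✓.
(c): ✓.
Valid on: (b), (c).

(b), (c)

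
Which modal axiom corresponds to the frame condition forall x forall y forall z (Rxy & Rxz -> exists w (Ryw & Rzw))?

◇□ψ → □◇ψ

A defining formula is ◇□ψ → □◇ψ (the .2 axiom).
Suppose ◇□ψ→□◇ψ is valid. Take Rxy, Rxz and set V(ψ)={w : Ryw}. Then □ψ at y so ◇□ψ at x, so □◇ψ at x, so ◇ψ at z, giving w with Rzw and Ryw.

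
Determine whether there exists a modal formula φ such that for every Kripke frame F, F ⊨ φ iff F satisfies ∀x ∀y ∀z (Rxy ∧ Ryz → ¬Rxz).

Modal frame validity is preserved under surjective bounded morphisms.
The 3-cycle (worlds s,t,u with s→t→u→s) is intransitive. Mapping every world to a single reflexive point • is a surjective bounded morphism; the reflexive point is not intransitive (R••∧R•• but R••).
Hence intransitivity is not modally definable.

Not definable by any modal formula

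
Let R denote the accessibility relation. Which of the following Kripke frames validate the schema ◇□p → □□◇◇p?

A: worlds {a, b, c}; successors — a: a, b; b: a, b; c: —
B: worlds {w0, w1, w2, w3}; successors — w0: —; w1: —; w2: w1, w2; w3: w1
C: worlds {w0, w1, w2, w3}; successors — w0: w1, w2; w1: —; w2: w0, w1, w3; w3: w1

This is the axiom for a generalized confluence (Geach) condition; its first-order frame correspondent is ∀x ∀y ∀z ((xRy ∧ xR²z) → ∃w (yRw ∧ zR²w)).
A: condition met.
B: fails — w2Rw1, w2R²w1 but no w with w1Rw and w1R²w.
C: fails — w0Rw1, w0R²w0 but no w with w1Rw and w0R²w.

A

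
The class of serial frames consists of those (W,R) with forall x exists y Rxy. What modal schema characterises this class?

□p → ◇p

The condition is seriality. The D schema □p → ◇p defines it.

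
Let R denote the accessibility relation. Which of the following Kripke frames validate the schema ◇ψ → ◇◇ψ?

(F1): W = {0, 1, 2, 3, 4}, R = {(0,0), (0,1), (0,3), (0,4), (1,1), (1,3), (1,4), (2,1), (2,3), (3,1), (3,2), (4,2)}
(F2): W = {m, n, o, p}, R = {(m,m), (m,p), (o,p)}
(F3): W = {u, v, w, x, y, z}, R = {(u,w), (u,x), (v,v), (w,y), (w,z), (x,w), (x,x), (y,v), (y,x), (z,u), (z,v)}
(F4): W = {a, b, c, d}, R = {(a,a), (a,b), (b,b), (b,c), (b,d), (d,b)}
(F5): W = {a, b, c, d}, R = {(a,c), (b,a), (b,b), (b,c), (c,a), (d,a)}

Frame correspondent (Sahlqvist): ∀x ∀y (xRy → ∃w (y = w ∧ xR²w)) — i.e. a generalized confluence (Geach) condition.
(F1): fails — 3R2 but no w with 2=w and 3R²w.
(F2): fails — oRp but no w with p=w and oR²w.
(F3): fails — wRy but no t with y=t and wR²t.
(F4): holds.
(F5): fails — aRc but no w with c=w and aR²w.
Valid on: (F4).

(F4)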